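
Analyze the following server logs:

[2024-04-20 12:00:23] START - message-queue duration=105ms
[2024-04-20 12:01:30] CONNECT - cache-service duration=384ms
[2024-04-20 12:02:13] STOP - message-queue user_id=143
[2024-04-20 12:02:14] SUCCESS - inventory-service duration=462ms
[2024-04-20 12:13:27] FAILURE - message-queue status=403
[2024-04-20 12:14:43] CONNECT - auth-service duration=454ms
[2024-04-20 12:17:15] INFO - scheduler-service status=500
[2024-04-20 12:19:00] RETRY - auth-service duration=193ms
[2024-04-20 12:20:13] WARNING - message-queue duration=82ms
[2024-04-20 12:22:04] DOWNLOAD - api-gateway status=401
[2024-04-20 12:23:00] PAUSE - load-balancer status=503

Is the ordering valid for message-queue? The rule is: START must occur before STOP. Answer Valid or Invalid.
Valid

To validate ordering:

1. Required order: START → STOP
2. Rule: START must occur before STOP
3. Check actual order of events for message-queue
4. Result: Valid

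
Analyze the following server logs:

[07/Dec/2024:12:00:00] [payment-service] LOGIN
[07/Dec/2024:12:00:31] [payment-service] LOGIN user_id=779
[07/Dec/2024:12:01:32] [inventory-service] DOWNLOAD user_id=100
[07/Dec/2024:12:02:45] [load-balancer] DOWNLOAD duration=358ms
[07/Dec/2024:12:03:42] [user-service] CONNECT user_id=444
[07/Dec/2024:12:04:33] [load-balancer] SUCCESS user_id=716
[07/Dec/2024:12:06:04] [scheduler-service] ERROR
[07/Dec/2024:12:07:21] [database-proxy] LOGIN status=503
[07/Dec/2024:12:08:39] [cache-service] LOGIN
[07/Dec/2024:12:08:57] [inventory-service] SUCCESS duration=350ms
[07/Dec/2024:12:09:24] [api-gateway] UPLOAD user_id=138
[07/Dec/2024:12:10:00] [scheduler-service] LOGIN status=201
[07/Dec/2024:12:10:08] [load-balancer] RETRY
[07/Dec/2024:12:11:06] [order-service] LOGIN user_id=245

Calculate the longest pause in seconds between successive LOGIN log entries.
410

To find the longest gap:

1. Extract all LOGIN events in chronological order
2. Calculate time differences between consecutive events
3. Find the maximum difference
4. Longest gap: 410 seconds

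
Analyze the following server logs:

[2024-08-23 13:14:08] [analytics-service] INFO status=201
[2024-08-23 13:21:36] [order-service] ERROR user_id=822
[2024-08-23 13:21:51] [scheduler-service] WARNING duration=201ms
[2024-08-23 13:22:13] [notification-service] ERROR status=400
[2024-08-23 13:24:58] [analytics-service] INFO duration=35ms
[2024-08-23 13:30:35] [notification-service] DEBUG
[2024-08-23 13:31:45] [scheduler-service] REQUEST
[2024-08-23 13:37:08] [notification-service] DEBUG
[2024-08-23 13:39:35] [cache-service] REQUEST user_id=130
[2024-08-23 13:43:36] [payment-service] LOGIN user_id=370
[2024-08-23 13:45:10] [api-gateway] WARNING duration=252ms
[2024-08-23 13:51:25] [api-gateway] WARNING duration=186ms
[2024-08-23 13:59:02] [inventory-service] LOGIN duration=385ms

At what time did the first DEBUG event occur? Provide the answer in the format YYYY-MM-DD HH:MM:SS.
2024-08-23 13:30:35

To find the first event:

1. Filter for all DEBUG events
2. Sort by timestamp
3. Select the first one
4. Timestamp: 2024-08-23 13:30:35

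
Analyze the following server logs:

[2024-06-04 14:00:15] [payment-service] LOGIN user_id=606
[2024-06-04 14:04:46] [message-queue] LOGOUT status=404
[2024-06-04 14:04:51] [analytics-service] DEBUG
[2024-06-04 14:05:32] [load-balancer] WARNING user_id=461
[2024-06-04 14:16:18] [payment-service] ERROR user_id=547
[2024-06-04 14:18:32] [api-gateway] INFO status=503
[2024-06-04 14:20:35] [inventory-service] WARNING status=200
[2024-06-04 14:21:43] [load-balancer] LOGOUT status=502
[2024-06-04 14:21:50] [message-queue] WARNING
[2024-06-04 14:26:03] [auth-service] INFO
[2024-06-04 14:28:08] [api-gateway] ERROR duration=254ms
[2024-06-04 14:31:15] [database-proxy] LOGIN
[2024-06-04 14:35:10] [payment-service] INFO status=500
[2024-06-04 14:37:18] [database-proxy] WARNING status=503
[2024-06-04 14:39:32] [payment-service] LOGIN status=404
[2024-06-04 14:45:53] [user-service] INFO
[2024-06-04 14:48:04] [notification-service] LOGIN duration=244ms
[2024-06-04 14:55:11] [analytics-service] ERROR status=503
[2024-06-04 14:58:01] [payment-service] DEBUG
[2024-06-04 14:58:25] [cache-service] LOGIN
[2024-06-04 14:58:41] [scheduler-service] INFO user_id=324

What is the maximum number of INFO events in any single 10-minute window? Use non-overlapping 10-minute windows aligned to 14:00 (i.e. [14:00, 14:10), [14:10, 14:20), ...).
1

To find the burst window:

1. Divide the log period into non-overlapping 10-minute windows starting at 14:00
2. Count INFO events in each window
3. Find the window with maximum count
4. Maximum events in a window: 1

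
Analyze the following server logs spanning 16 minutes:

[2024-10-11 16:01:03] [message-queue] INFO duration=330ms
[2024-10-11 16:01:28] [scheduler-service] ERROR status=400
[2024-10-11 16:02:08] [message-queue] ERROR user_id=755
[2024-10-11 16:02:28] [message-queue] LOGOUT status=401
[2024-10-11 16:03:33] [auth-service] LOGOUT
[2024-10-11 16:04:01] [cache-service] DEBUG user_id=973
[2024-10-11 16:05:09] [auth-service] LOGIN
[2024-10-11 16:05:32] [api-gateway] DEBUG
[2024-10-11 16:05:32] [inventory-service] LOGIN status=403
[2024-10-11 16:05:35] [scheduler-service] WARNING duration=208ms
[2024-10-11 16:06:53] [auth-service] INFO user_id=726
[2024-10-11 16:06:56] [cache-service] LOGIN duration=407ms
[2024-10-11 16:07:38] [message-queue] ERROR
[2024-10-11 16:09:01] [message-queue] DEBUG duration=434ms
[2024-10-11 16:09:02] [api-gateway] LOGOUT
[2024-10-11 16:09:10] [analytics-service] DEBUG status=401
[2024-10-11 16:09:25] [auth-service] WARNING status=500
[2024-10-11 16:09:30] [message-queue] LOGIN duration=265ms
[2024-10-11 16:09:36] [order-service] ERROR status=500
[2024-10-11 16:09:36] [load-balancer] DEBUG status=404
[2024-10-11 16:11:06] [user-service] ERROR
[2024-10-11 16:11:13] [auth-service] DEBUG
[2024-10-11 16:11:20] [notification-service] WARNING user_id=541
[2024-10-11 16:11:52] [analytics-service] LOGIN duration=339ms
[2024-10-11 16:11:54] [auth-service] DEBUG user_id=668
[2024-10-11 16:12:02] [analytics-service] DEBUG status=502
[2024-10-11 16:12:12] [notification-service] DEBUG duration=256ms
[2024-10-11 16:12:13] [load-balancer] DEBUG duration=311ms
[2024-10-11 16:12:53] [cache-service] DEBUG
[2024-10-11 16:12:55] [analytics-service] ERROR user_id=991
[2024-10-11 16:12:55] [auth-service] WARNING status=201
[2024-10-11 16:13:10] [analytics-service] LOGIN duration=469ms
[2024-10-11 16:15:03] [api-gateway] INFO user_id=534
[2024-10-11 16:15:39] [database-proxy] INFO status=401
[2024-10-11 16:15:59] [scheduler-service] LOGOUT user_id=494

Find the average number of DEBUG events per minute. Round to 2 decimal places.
0.69

To calculate the rate:

1. Count total DEBUG events: 11
2. Total time period: 16 minutes
3. Rate = 11 / 16 = 0.69 events per minute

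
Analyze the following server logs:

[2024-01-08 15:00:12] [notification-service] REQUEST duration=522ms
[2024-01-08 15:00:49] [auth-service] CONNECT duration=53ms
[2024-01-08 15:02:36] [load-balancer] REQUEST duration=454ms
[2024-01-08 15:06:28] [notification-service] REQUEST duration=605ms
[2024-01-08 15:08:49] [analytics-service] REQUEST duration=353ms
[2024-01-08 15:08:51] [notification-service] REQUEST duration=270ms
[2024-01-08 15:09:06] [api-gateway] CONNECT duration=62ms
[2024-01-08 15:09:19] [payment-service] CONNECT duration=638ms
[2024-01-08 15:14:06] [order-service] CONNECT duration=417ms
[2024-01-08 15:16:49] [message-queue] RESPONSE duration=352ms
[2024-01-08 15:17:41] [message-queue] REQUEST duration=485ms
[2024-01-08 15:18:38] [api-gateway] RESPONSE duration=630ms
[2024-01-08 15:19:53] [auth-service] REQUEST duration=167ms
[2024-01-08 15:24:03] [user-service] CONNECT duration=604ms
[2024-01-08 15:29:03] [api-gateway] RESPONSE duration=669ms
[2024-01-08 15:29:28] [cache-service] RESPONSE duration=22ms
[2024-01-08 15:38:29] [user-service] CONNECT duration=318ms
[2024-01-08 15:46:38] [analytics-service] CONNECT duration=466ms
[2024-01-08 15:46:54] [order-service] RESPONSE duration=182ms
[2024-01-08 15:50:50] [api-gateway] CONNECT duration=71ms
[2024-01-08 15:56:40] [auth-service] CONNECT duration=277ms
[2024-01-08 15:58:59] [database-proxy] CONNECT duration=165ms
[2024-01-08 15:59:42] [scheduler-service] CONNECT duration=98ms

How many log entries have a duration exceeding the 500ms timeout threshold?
6

To count timeouts:

1. Threshold: 500ms
2. Extract duration from each log entry
3. Count entries where duration > 500
4. Timeout count: 6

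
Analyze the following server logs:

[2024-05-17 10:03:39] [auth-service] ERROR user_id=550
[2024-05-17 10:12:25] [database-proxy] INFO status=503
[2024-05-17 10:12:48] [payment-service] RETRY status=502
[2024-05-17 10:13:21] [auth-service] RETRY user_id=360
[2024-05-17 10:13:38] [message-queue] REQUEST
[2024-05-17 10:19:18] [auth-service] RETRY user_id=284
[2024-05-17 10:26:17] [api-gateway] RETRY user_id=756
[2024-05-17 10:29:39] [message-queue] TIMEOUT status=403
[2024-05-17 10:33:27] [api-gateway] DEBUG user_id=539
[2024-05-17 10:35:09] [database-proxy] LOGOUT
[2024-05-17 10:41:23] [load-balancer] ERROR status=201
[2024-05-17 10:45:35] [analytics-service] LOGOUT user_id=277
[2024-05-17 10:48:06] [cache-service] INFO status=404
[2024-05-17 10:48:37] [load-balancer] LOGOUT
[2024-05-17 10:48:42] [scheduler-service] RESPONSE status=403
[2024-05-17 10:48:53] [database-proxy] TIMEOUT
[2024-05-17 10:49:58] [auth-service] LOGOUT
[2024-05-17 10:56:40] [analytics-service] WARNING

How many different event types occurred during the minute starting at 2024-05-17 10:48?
4

To count unique event types:

1. Filter events in the minute starting at 2024-05-17 10:48
2. Extract event types from matching entries
3. Count unique types: 4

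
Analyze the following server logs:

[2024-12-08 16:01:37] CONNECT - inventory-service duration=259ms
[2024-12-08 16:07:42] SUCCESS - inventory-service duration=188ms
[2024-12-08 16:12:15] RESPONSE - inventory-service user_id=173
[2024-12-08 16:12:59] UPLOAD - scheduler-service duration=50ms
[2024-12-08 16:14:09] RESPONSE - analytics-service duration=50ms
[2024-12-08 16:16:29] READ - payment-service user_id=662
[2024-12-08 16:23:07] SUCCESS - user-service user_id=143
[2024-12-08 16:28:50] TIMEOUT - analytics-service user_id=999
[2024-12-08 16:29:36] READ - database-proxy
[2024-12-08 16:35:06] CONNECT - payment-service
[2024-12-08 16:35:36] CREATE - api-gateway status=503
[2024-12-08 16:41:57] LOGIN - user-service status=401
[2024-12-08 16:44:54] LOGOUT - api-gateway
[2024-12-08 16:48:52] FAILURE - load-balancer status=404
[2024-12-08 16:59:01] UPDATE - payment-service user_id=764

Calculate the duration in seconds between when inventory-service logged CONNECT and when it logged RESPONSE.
638

To find the time between events:

1. Locate the first CONNECT event for inventory-service: 2024-12-08 16:01:37
2. Locate the first RESPONSE event for inventory-service: 2024-12-08 16:12:15
3. Calculate the difference: 2024-12-08 16:12:15 - 2024-12-08 16:01:37 = 638 seconds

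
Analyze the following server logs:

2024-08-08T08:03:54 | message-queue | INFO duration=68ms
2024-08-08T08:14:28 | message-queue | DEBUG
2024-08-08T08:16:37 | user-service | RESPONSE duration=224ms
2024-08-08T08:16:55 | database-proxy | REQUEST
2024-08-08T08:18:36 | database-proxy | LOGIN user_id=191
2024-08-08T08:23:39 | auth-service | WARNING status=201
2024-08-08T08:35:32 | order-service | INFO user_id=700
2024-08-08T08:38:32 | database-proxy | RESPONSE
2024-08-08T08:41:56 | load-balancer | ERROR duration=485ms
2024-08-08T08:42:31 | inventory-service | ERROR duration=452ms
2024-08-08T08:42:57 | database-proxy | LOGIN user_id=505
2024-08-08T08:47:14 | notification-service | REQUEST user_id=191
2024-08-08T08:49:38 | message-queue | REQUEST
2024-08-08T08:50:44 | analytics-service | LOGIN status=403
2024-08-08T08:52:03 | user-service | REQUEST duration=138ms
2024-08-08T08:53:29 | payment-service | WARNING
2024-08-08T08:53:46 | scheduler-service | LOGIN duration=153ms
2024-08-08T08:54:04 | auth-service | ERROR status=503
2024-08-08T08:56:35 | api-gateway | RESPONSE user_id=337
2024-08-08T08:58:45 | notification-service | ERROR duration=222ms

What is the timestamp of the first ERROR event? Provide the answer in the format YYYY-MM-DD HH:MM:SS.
2024-08-08 08:41:56

To find the first event:

1. Filter for all ERROR events
2. Sort by timestamp
3. Select the first one
4. Timestamp: 2024-08-08 08:41:56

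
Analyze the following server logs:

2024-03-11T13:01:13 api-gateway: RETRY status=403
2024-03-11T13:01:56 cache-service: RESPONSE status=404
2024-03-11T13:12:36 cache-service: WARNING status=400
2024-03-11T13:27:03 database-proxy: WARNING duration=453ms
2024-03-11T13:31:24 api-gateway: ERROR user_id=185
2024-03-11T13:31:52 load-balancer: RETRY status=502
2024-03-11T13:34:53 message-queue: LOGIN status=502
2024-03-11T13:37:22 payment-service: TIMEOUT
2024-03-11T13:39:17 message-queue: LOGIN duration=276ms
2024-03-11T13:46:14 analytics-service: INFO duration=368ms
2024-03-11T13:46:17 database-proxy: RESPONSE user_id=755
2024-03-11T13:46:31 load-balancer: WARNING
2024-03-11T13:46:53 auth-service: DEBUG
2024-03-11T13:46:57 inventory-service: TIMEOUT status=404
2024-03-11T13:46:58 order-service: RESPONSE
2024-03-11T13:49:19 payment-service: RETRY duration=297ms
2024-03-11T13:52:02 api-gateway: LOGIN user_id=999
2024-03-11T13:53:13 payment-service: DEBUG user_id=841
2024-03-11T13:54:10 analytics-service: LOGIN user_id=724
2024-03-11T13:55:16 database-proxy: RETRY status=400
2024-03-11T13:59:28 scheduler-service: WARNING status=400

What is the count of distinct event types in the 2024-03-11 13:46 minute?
5

To count unique event types:

1. Filter events in the minute starting at 2024-03-11 13:46
2. Extract event types from matching entries
3. Count unique types: 5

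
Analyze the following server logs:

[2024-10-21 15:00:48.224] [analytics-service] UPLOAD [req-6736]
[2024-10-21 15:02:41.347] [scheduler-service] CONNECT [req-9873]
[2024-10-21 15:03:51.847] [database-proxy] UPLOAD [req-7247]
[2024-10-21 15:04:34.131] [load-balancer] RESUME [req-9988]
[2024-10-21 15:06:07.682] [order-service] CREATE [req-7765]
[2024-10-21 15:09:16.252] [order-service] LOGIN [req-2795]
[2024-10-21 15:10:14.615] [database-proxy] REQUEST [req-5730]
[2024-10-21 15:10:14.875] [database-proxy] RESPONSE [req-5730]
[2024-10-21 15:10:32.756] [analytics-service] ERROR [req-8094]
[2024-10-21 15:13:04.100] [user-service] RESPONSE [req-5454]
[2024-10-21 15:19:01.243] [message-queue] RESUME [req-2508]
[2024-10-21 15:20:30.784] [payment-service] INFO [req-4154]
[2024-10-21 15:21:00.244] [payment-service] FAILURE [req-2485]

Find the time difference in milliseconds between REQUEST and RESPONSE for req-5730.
260

To calculate latency:

1. Find REQUEST with id req-5730: 2024-10-21 15:10:14.615
2. Find RESPONSE with id req-5730: 2024-10-21 15:10:14.875
3. Latency: 2024-10-21 15:10:14.875 - 2024-10-21 15:10:14.615 = 260ms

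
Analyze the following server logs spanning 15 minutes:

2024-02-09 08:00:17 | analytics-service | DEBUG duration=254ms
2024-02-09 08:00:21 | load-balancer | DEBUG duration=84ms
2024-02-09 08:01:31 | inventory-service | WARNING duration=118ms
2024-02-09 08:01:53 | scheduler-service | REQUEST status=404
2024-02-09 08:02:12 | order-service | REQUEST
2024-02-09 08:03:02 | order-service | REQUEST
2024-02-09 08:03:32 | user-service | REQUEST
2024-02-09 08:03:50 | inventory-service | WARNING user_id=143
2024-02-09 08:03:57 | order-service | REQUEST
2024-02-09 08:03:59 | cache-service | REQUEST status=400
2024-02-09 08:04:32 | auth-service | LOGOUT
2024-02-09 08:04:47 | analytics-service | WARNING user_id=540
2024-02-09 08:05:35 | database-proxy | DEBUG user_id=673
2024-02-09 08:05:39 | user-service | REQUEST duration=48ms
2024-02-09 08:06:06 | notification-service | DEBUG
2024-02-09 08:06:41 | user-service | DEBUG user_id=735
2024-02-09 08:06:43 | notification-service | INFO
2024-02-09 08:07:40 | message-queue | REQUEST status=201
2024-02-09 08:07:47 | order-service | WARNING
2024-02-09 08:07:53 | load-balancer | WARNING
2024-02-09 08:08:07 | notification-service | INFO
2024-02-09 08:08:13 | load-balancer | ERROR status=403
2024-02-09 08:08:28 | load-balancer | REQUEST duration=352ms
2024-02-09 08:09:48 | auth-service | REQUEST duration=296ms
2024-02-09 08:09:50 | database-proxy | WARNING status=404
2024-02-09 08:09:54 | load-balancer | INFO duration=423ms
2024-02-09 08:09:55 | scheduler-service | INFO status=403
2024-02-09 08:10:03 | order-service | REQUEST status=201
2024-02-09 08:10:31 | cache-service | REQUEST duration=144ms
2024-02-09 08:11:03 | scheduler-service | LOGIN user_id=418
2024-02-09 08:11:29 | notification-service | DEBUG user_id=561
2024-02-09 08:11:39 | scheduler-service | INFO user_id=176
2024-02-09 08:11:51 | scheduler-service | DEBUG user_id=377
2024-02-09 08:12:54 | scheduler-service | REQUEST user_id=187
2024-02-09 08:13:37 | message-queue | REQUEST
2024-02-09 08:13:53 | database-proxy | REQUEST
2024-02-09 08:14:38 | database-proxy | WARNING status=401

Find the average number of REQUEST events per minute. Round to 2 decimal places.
1.0

To calculate the rate:

1. Count total REQUEST events: 15
2. Total time period: 15 minutes
3. Rate = 15 / 15 = 1.0 events per minute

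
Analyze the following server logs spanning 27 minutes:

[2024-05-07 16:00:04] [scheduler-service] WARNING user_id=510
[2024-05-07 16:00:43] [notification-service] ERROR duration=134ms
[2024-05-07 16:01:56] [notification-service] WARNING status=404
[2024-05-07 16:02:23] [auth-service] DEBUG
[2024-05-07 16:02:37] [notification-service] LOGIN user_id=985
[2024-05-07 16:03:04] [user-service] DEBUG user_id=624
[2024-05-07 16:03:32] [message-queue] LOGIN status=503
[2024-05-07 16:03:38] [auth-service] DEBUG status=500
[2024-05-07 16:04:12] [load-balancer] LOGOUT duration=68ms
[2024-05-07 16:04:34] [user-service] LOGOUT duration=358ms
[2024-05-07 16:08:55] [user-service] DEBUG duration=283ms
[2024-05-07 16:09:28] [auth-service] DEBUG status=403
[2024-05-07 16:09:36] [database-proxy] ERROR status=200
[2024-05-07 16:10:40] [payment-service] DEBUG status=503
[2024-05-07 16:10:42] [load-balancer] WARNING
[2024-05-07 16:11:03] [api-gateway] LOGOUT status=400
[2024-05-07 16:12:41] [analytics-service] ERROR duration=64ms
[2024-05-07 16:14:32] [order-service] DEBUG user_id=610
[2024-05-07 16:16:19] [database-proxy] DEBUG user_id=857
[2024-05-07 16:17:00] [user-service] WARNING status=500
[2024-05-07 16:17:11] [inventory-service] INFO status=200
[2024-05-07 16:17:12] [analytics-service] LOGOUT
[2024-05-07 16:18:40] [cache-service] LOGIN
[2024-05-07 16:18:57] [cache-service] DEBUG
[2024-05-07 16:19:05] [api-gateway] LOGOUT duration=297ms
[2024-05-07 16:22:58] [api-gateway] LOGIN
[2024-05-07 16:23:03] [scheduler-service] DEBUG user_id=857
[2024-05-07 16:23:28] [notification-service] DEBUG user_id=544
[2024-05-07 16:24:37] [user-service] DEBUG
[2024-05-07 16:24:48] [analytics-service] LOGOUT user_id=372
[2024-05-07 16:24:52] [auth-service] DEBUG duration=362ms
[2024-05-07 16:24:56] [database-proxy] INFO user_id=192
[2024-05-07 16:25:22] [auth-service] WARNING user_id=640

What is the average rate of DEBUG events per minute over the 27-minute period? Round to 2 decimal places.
0.48

To calculate the rate:

1. Count total DEBUG events: 13
2. Total time period: 27 minutes
3. Rate = 13 / 27 = 0.48 events per minute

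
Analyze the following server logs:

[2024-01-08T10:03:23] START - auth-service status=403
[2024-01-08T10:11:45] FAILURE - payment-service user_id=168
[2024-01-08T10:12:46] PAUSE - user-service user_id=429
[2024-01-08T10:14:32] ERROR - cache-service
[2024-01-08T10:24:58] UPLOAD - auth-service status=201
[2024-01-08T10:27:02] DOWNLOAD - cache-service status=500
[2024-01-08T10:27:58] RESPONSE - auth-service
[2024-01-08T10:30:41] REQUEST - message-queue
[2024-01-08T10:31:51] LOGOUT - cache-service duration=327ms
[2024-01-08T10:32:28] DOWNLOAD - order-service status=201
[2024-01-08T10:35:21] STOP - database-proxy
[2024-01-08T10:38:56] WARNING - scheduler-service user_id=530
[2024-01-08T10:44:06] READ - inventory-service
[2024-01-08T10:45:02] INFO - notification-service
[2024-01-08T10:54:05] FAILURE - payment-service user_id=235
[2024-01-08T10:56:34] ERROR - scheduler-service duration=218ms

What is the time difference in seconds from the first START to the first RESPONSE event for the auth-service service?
1475

To find the time between events:

1. Locate the first START event for auth-service: 2024-01-08T10:03:23
2. Locate the first RESPONSE event for auth-service: 2024-01-08T10:27:58
3. Calculate the difference: 2024-01-08T10:27:58 - 2024-01-08T10:03:23 = 1475 seconds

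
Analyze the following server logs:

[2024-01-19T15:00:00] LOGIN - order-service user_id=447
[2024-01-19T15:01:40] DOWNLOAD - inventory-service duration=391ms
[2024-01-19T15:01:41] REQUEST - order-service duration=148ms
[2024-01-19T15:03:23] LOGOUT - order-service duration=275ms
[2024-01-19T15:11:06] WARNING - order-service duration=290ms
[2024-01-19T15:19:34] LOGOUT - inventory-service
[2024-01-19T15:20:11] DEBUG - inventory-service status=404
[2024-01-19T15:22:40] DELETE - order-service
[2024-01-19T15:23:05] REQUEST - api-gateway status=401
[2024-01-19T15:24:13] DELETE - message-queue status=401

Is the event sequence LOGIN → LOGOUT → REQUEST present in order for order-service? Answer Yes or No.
No

To verify sequence order:

1. Find all events in sequence LOGIN → LOGOUT → REQUEST for order-service
2. Extract their timestamps
3. Check if timestamps are in ascending order
4. Result: No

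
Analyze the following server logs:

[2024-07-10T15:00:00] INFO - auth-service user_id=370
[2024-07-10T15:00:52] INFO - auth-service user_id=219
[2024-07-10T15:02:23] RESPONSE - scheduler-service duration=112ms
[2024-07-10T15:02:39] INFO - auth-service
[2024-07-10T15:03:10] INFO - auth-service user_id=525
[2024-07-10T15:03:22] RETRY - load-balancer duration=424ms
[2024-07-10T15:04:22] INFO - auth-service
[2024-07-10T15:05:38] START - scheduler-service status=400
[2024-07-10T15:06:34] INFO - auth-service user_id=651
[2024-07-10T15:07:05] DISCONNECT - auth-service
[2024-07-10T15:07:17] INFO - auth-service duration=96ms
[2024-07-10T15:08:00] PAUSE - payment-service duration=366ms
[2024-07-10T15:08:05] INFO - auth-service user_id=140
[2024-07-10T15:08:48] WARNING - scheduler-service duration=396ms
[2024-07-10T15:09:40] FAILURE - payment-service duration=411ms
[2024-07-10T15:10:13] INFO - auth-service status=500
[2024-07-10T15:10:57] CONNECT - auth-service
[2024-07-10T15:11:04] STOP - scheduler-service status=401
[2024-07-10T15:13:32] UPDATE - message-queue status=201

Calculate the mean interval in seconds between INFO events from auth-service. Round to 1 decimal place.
76.6

To calculate average interval:

1. Find all INFO events for auth-service in order
2. Calculate time gaps between consecutive events
3. Compute mean of gaps: 613 / 8 = 76.6 seconds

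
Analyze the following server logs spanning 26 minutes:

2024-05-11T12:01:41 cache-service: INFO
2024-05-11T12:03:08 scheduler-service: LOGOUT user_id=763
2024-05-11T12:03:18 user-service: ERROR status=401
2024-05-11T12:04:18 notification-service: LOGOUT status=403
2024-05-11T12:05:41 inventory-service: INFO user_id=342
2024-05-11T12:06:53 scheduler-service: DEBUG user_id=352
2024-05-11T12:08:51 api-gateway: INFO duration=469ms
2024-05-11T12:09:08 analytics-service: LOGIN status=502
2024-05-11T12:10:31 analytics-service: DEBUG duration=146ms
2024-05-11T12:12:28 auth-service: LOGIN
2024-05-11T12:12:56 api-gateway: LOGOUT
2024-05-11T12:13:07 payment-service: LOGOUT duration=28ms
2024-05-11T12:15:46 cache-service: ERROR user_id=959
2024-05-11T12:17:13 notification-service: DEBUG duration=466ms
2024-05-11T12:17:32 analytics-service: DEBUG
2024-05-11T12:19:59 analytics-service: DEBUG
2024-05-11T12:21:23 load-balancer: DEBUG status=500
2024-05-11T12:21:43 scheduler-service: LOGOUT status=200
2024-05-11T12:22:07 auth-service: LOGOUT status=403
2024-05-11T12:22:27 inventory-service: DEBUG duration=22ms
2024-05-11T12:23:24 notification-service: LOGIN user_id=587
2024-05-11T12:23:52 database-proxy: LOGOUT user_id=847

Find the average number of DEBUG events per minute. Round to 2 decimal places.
0.27

To calculate the rate:

1. Count total DEBUG events: 7
2. Total time period: 26 minutes
3. Rate = 7 / 26 = 0.27 events per minute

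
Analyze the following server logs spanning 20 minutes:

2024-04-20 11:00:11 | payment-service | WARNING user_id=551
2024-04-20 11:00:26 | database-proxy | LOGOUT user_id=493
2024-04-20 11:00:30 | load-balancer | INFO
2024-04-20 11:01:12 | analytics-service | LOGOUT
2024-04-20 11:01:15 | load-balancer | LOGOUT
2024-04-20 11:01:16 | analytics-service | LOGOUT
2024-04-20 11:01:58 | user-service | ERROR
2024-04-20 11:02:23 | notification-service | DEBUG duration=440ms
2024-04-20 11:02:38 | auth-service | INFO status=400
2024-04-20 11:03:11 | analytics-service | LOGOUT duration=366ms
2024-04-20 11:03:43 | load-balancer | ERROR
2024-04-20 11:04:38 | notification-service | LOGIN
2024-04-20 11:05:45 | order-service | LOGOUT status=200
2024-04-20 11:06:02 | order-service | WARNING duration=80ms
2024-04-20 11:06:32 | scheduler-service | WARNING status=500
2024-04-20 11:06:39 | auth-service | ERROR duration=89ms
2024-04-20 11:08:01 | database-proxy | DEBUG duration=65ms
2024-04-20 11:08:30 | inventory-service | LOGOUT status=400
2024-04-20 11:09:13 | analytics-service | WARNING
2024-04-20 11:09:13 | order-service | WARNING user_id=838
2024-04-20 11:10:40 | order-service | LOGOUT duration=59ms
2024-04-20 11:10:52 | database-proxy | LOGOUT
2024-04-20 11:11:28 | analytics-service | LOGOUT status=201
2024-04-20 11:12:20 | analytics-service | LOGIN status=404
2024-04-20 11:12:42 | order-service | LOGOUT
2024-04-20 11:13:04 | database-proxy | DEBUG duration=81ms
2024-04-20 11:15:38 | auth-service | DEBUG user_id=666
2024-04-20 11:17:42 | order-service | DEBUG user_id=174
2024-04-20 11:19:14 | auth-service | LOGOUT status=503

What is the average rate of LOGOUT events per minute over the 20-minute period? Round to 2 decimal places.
0.6

To calculate the rate:

1. Count total LOGOUT events: 12
2. Total time period: 20 minutes
3. Rate = 12 / 20 = 0.6 events per minute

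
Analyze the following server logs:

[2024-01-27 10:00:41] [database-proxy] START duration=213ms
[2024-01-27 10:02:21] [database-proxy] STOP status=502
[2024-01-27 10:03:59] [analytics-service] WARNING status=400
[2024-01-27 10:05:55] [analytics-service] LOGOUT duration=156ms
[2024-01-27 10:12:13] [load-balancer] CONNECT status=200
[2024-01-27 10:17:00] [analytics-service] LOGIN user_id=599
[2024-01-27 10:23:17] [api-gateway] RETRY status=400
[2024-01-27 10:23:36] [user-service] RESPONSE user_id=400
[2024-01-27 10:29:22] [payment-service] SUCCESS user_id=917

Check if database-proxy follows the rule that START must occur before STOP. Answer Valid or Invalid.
Valid

To validate ordering:

1. Required order: START → STOP
2. Rule: START must occur before STOP
3. Check actual order of events for database-proxy
4. Result: Valid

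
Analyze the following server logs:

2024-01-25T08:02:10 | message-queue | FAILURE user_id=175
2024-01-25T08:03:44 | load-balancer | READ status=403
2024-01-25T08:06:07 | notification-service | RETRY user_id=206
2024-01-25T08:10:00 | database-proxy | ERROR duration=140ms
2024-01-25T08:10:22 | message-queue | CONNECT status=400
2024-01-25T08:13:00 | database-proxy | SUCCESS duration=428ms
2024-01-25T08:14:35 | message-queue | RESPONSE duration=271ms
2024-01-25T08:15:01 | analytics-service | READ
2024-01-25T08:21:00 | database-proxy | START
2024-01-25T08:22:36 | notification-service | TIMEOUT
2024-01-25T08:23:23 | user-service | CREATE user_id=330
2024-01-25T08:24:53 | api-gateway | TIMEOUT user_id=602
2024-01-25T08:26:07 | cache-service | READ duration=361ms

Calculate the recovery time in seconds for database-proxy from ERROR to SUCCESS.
180

To calculate recovery time:

1. Find ERROR event for database-proxy: 2024-01-25T08:10:00
2. Find next SUCCESS event for database-proxy: 2024-01-25T08:13:00
3. Recovery time: 2024-01-25T08:13:00 - 2024-01-25T08:10:00 = 180 seconds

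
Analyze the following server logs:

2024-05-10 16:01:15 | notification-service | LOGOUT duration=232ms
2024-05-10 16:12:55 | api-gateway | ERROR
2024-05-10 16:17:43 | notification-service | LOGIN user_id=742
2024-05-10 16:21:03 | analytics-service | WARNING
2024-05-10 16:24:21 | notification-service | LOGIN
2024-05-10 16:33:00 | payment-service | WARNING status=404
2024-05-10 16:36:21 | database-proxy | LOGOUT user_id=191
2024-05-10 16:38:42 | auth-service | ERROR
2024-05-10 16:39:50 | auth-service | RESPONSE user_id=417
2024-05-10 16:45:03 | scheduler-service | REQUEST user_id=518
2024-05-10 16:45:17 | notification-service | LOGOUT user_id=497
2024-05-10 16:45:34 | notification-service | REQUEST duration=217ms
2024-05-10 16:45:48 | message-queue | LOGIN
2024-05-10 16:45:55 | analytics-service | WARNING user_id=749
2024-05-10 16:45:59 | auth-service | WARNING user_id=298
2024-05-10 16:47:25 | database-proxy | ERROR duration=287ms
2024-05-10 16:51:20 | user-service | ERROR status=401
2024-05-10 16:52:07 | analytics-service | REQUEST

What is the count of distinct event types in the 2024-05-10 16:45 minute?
4

To count unique event types:

1. Filter events in the minute starting at 2024-05-10 16:45
2. Extract event types from matching entries
3. Count unique types: 4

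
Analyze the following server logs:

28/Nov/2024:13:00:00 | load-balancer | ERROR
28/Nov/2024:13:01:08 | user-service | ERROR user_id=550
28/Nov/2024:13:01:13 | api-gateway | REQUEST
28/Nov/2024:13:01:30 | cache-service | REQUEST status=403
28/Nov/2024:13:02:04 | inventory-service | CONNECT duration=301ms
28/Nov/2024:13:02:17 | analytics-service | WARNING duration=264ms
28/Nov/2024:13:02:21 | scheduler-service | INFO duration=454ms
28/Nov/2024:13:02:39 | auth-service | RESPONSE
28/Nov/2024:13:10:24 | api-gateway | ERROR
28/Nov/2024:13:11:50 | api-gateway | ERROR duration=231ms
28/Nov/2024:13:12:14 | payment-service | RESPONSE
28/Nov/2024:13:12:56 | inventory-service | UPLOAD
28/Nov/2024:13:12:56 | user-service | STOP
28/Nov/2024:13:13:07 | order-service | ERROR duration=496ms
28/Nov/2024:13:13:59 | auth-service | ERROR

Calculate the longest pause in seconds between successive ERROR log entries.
556

To find the longest gap:

1. Extract all ERROR events in chronological order
2. Calculate time differences between consecutive events
3. Find the maximum difference
4. Longest gap: 556 seconds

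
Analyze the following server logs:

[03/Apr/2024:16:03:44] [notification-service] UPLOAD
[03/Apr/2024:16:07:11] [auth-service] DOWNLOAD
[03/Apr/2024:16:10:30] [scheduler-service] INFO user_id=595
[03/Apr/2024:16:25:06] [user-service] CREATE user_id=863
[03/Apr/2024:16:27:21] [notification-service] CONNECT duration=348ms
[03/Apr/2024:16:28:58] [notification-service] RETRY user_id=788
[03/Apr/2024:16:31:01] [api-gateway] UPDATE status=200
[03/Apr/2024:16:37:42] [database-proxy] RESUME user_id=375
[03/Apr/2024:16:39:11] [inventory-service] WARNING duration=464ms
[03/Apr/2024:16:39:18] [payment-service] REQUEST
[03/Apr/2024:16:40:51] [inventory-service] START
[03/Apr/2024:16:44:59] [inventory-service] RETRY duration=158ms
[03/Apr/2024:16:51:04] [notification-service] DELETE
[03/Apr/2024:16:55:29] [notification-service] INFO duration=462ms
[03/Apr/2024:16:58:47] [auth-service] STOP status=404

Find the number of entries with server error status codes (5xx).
0

To find matching entries:

1. Pattern to match: server error status codes (5xx)
2. Scan each log entry for the pattern
3. Count matches: 0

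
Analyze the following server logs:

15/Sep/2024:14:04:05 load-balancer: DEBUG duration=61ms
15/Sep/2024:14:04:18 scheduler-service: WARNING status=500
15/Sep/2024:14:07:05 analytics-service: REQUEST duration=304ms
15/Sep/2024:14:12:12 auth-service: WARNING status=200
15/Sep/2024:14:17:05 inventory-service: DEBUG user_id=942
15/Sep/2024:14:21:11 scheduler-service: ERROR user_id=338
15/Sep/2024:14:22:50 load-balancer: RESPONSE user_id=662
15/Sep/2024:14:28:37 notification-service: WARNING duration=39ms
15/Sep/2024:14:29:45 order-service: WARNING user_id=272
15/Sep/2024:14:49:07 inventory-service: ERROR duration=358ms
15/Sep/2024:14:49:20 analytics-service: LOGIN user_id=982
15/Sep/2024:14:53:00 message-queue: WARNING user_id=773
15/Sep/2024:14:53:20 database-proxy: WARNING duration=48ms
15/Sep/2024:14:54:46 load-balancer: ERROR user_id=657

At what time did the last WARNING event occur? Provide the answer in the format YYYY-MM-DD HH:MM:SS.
2024-09-15 14:53:20

To find the last event:

1. Filter for all WARNING events
2. Sort by timestamp
3. Select the last one
4. Timestamp: 2024-09-15 14:53:20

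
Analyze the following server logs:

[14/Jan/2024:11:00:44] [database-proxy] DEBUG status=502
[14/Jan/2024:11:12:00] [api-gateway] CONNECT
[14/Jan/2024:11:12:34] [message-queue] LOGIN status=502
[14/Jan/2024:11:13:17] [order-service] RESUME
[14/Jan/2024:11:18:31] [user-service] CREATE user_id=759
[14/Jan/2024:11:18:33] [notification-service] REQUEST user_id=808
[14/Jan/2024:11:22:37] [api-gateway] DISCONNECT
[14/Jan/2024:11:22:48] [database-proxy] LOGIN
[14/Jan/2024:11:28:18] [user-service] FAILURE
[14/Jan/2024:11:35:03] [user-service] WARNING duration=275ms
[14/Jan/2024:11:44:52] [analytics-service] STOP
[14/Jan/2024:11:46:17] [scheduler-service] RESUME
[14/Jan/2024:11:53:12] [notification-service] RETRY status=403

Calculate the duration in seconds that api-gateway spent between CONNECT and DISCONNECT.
637

To calculate state duration:

1. Find CONNECT event for api-gateway: 14/Jan/2024:11:12:00
2. Find DISCONNECT event for api-gateway: 14/Jan/2024:11:22:37
3. Calculate duration: 14/Jan/2024:11:22:37 - 14/Jan/2024:11:12:00 = 637 seconds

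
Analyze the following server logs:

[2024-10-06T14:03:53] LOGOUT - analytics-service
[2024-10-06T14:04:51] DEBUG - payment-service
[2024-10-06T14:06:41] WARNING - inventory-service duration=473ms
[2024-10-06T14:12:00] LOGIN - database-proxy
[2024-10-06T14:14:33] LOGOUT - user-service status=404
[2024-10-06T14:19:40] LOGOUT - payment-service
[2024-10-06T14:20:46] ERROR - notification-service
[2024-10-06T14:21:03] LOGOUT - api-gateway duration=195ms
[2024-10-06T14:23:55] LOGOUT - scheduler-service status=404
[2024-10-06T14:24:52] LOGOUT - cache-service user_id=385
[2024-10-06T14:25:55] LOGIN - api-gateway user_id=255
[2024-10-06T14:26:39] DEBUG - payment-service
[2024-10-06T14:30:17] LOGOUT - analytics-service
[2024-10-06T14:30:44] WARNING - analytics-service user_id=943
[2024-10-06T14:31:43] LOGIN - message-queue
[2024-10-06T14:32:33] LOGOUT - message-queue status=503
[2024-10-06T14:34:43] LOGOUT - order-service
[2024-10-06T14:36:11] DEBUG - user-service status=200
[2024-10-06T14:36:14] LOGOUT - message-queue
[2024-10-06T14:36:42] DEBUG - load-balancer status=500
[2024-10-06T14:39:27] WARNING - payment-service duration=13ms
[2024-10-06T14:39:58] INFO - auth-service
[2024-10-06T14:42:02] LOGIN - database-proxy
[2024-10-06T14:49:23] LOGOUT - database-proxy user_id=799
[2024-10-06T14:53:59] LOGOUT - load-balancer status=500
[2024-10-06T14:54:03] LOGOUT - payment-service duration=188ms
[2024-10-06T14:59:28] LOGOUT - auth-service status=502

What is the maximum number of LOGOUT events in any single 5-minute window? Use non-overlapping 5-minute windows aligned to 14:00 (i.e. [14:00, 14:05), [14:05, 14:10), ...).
3

To find the burst window:

1. Divide the log period into non-overlapping 5-minute windows starting at 14:00
2. Count LOGOUT events in each window
3. Find the window with maximum count
4. Maximum events in a window: 3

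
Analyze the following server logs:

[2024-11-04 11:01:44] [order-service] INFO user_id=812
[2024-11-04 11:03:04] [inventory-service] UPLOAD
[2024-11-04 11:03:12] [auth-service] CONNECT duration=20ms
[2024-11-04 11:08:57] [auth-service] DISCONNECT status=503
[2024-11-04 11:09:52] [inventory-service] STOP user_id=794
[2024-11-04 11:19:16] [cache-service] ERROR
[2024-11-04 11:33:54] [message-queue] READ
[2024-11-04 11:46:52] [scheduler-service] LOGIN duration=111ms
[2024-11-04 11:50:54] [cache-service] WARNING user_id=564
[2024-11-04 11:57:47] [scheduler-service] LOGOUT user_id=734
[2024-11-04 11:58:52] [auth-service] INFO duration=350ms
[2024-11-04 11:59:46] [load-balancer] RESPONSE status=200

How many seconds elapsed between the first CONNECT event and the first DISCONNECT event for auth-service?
345

To find the time between events:

1. Locate the first CONNECT event for auth-service: 2024-11-04 11:03:12
2. Locate the first DISCONNECT event for auth-service: 2024-11-04 11:08:57
3. Calculate the difference: 2024-11-04 11:08:57 - 2024-11-04 11:03:12 = 345 seconds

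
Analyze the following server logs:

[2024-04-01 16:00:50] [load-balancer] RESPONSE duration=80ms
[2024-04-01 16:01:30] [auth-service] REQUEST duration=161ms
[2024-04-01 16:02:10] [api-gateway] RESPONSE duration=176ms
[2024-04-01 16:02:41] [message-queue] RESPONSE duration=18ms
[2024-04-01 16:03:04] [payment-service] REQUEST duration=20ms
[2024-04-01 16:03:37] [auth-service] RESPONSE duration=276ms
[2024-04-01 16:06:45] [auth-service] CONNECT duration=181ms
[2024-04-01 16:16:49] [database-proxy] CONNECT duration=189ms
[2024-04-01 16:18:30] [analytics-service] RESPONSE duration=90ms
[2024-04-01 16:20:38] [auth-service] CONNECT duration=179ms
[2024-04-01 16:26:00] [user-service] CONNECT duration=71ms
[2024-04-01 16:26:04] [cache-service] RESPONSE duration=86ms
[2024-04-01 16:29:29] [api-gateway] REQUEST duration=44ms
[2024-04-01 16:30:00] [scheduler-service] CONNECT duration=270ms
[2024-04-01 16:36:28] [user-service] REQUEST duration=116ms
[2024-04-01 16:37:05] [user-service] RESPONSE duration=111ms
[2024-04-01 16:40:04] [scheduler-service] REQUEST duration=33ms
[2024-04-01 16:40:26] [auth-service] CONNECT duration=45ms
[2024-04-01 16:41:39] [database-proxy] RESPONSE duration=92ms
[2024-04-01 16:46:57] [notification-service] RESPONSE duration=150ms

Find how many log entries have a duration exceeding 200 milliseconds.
2

To count timeouts:

1. Threshold: 200ms
2. Extract duration from each log entry
3. Count entries where duration > 200
4. Timeout count: 2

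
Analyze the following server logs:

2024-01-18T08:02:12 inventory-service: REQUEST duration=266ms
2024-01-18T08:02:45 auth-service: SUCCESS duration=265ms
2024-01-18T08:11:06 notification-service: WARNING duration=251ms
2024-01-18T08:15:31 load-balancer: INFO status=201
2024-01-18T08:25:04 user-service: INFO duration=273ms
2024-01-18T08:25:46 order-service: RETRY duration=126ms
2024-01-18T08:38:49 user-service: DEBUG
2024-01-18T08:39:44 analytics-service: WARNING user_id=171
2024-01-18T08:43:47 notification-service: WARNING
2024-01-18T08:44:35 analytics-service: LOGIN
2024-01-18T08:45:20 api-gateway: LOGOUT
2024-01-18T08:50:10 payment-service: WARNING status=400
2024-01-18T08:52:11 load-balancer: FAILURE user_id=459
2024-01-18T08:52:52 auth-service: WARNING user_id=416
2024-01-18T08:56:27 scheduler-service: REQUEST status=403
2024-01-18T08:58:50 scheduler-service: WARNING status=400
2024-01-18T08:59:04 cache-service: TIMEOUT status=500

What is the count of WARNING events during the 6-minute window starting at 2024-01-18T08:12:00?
0

To count events in the time window:

1. Window boundaries: 2024-01-18T08:12:00 to 2024-01-18T08:18:00
2. Filter for WARNING events within this window
3. Count matching events: 0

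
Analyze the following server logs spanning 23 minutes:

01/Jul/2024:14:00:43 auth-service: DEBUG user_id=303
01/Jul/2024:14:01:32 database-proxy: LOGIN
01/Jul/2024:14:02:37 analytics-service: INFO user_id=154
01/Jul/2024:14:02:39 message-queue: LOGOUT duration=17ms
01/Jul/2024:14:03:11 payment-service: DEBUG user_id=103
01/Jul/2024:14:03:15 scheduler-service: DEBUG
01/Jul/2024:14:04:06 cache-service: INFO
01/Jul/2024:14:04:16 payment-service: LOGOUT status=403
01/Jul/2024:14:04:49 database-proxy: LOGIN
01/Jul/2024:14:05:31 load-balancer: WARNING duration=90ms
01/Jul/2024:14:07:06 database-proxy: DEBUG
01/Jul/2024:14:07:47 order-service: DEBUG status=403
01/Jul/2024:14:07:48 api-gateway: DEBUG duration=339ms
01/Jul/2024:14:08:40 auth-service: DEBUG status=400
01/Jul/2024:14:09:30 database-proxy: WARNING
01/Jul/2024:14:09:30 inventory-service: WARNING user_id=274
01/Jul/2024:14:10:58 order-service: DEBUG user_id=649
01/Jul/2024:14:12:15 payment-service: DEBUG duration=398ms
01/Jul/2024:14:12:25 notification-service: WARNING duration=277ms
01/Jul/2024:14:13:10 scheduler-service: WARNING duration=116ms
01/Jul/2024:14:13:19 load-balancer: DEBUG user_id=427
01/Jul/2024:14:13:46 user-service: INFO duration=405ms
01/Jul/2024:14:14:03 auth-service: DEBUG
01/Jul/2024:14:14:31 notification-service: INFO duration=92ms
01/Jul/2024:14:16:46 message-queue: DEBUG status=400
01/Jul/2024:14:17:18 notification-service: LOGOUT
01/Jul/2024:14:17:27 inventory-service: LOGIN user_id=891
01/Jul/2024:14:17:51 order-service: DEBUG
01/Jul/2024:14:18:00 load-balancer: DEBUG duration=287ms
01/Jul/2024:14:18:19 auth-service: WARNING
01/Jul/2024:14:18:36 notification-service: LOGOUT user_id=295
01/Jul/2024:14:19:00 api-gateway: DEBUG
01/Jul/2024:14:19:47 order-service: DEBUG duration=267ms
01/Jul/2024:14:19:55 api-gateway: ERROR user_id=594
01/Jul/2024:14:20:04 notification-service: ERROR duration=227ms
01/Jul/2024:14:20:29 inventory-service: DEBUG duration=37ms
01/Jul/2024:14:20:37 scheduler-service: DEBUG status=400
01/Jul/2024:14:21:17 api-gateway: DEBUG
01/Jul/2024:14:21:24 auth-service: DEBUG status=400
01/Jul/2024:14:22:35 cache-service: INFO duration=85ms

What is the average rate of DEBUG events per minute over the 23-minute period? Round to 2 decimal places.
0.87

To calculate the rate:

1. Count total DEBUG events: 20
2. Total time period: 23 minutes
3. Rate = 20 / 23 = 0.87 events per minute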